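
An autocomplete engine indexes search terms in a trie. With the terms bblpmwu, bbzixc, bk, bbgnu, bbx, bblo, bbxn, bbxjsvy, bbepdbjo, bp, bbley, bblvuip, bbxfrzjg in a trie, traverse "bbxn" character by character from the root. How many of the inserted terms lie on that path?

Check each prefix of "bbxn" against the stored set — each match is an end-marker on the path.
Prefixes of the query that are stored words: "bbx", "bbxn"
Count: 2

2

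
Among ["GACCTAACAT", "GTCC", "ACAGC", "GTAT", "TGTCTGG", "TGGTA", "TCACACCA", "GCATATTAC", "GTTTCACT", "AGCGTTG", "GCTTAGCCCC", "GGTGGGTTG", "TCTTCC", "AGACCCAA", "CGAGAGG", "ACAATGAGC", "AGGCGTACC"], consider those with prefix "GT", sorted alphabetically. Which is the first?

Filter for "GT…" and sort: "GTAT", "GTCC", "GTTTCACT"
Position 1: GTAT

GTAT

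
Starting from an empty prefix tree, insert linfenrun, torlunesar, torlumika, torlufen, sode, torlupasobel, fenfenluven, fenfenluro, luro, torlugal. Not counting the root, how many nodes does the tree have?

Insert word by word; a character creates a node only if that edge doesn't already exist:
  "linfenrun" → 9 new (l, i, n, f, e, n, r, u, n)
  "torlunesar" → 10 new (t, o, r, l, u, n, e, s, a, r)
  "torlumika" → prefix "torlu" already present; 4 new (m, i, k, a)
  "torlufen" → prefix "torlu" already present; 3 new (f, e, n)
  "sode" → 4 new (s, o, d, e)
  "torlupasobel" → prefix "torlu" already present; 7 new (p, a, s, o, b, e, l)
  "fenfenluven" → 11 new (f, e, n, f, e, n, l, u, v, e, n)
  "fenfenluro" → prefix "fenfenlu" already present; 2 new (r, o)
  "luro" → prefix "l" already present; 3 new (u, r, o)
  "torlugal" → prefix "torlu" already present; 3 new (g, a, l)
Total nodes = 9 + 10 + 4 + 3 + 4 + 7 + 11 + 2 + 3 + 3 = 56

56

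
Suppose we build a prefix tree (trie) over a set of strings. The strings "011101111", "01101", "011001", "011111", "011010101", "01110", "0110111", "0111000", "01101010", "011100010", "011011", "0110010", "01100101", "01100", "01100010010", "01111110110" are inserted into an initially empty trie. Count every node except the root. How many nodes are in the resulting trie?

Trie structure (* marks end of a word):
(root)
└─ 0
   └─ 1
      └─ 1
         ├─ 0
         │  ├─ 0 *
         │  │  ├─ 0
         │  │  │  └─ 1
         │  │  │     └─ 0
         │  │  │        └─ 0
         │  │  │           └─ 1
         │  │  │              └─ 0 *
         │  │  └─ 1 *
         │  │     └─ 0 *
         │  │        └─ 1 *
         │  └─ 1 *
         │     ├─ 0
         │     │  └─ 1
         │     │     └─ 0 *
         │     │        └─ 1 *
         │     └─ 1 *
         │        └─ 1 *
         └─ 1
            ├─ 0 *
            │  ├─ 0
            │  │  └─ 0 *
            │  │     └─ 1
            │  │        └─ 0 *
            │  └─ 1
            │     └─ 1
            │        └─ 1
            │           └─ 1 *
            └─ 1
               └─ 1 *
                  └─ 1
                     └─ 0
                        └─ 1
                           └─ 1
                              └─ 0 *
Counting every labelled node above: 38.

38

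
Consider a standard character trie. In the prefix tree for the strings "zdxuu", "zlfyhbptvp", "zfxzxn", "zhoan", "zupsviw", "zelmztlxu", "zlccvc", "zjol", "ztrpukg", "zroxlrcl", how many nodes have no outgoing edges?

A leaf is a node with no children — equivalently, the end of a word that is not a proper prefix of any other stored word.
Those words: "zdxuu", "zelmztlxu", "zfxzxn", "zhoan", "zjol", "zlccvc", "zlfyhbptvp", "zroxlrcl", "ztrpukg", "zupsviw"
Leaf count: 10

10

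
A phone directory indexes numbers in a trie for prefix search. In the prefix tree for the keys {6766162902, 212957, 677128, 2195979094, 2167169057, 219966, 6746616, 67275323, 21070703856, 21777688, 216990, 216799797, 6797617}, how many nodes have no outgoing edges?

13

Leaves are exactly the stored words that no other stored word extends.
Those words: "21070703856", "212957", "2167169057", "216799797", "216990", "21777688", "2195979094", "219966", "67275323", "6746616", "6766162902", "677128", "6797617"
Leaf count: 13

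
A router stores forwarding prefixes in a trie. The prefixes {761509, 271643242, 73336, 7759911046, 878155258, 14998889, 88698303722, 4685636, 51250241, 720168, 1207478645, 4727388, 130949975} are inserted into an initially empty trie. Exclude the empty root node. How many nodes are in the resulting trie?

Insert word by word; a character creates a node only if that edge doesn't already exist:
  "761509" → 6 new (7, 6, 1, 5, 0, 9)
  "271643242" → 9 new (2, 7, 1, 6, 4, 3, 2, 4, 2)
  "73336" → prefix "7" already present; 4 new (3, 3, 3, 6)
  "7759911046" → prefix "7" already present; 9 new (7, 5, 9, 9, 1, 1, 0, 4, 6)
  "878155258" → 9 new (8, 7, 8, 1, 5, 5, 2, 5, 8)
  "14998889" → 8 new (1, 4, 9, 9, 8, 8, 8, 9)
  "88698303722" → prefix "8" already present; 10 new (8, 6, 9, 8, 3, 0, 3, 7, 2, 2)
  "4685636" → 7 new (4, 6, 8, 5, 6, 3, 6)
  "51250241" → 8 new (5, 1, 2, 5, 0, 2, 4, 1)
  "720168" → prefix "7" already present; 5 new (2, 0, 1, 6, 8)
  "1207478645" → prefix "1" already present; 9 new (2, 0, 7, 4, 7, 8, 6, 4, 5)
  "4727388" → prefix "4" already present; 6 new (7, 2, 7, 3, 8, 8)
  "130949975" → prefix "1" already present; 8 new (3, 0, 9, 4, 9, 9, 7, 5)
Total nodes = 6 + 9 + 4 + 9 + 9 + 8 + 10 + 7 + 8 + 5 + 9 + 6 + 8 = 98

98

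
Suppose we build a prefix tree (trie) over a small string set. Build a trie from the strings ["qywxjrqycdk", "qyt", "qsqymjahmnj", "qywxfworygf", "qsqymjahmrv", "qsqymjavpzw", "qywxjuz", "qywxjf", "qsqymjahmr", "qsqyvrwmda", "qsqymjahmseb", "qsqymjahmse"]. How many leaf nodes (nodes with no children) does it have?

10

Leaves are exactly the stored words that no other stored word extends.
Those words: "qsqymjahmnj", "qsqymjahmrv", "qsqymjahmseb", "qsqymjavpzw", "qsqyvrwmda", "qyt", "qywxfworygf", "qywxjf", "qywxjrqycdk", "qywxjuz"
Leaf count: 10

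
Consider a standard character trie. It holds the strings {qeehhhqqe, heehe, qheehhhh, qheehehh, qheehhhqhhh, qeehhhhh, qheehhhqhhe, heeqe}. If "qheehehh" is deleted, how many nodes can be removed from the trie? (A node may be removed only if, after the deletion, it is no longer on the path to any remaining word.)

3

A node on "qheehehh"'s path can go only if nothing else ends at it or branches off below it.
The suffix "ehh" (3 nodes) is used only by "qheehehh"; the node for "qheeh" still has the child "h", so pruning stops there.
Nodes removed: 3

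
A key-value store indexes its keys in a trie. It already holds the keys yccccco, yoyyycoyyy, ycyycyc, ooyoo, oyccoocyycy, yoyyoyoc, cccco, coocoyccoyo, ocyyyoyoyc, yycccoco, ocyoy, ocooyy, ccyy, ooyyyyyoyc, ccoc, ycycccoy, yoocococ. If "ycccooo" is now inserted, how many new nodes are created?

3

The longest prefix of "ycccooo" already in the trie is "yccc" (length 4).
Each of the 3 remaining characters creates one node.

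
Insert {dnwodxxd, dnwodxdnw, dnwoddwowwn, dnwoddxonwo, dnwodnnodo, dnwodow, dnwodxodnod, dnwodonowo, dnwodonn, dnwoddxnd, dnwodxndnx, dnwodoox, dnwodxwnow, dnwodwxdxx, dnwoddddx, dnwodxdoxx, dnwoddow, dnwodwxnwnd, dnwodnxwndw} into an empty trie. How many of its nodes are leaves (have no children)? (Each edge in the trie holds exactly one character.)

19

Leaves are exactly the stored words that no other stored word extends.
Those words: "dnwoddddx", "dnwoddow", "dnwoddwowwn", "dnwoddxnd", "dnwoddxonwo", "dnwodnnodo", "dnwodnxwndw", "dnwodonn", "dnwodonowo", "dnwodoox", "dnwodow", "dnwodwxdxx", "dnwodwxnwnd", "dnwodxdnw", "dnwodxdoxx", "dnwodxndnx", "dnwodxodnod", "dnwodxwnow", "dnwodxxd"
Leaf count: 19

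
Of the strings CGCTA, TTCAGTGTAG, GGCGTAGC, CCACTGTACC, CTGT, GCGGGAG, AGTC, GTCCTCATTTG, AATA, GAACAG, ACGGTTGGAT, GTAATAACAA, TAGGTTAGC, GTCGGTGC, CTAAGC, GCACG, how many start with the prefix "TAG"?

Filter for entries beginning with "TAG":
Words under "TAG": TAGGTTAGC
Count: 1

1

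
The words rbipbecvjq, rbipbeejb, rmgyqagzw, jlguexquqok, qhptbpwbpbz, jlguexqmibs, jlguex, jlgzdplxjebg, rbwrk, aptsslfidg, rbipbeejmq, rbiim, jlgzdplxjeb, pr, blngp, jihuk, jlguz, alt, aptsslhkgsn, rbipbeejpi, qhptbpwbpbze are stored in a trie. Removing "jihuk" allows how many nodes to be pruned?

Walk "jihuk" from the leaf back toward the root, removing each node that no remaining word uses.
The suffix "ihuk" (4 nodes) is used only by "jihuk"; the node for "j" still has the child "l", so pruning stops there.
Nodes removed: 4

4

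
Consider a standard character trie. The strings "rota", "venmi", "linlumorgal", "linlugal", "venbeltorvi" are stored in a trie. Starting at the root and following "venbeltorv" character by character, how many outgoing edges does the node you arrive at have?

1

Walk "venbeltorv" from the root, arriving at one node.
Distinct next characters after "venbeltorv": i.
That node has 1 child edge.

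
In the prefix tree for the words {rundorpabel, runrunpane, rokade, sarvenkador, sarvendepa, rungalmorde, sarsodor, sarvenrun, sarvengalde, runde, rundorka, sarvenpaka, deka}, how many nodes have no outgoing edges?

13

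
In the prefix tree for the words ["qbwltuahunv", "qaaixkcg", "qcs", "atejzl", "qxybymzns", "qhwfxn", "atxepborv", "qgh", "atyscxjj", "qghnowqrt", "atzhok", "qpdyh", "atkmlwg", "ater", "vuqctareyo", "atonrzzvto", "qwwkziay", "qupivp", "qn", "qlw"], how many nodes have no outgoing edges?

19

A leaf is a node with no children — equivalently, the end of a word that is not a proper prefix of any other stored word.
Those words: "atejzl", "ater", "atkmlwg", "atonrzzvto", "atxepborv", "atyscxjj", "atzhok", "qaaixkcg", "qbwltuahunv", "qcs", "qghnowqrt", "qhwfxn", "qlw", "qn", "qpdyh", "qupivp", "qwwkziay", "qxybymzns", "vuqctareyo"
Leaf count: 19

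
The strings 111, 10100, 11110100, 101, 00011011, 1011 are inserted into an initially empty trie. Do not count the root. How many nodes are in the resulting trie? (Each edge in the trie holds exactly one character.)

Insert word by word; a character creates a node only if that edge doesn't already exist:
  "111" → 3 new (1, 1, 1)
  "10100" → prefix "1" already present; 4 new (0, 1, 0, 0)
  "11110100" → prefix "111" already present; 5 new (1, 0, 1, 0, 0)
  "101" → prefix "101" already present; 0 new (none)
  "00011011" → 8 new (0, 0, 0, 1, 1, 0, 1, 1)
  "1011" → prefix "101" already present; 1 new (1)
Total nodes = 3 + 4 + 5 + 0 + 8 + 1 = 21

21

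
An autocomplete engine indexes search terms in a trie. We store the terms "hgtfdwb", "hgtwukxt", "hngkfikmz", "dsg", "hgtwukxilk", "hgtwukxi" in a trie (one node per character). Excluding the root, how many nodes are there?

Trie structure (* marks end of a word):
(root)
├─ d
│  └─ s
│     └─ g *
└─ h
   ├─ g
   │  └─ t
   │     ├─ f
   │     │  └─ d
   │     │     └─ w
   │     │        └─ b *
   │     └─ w
   │        └─ u
   │           └─ k
   │              └─ x
   │                 ├─ i *
   │                 │  └─ l
   │                 │     └─ k *
   │                 └─ t *
   └─ n
      └─ g
         └─ k
            └─ f
               └─ i
                  └─ k
                     └─ m
                        └─ z *
Counting every labelled node above: 26.

26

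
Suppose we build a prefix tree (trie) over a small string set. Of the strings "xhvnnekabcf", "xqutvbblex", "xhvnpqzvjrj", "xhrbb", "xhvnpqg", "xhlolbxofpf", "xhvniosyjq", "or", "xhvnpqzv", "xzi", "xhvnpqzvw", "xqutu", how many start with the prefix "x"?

Traverse to the node for "x", then collect every word in that subtree.
Words under "x": xhlolbxofpf, xhrbb, xhvniosyjq, xhvnnekabcf, xhvnpqg, xhvnpqzv, xhvnpqzvjrj, xhvnpqzvw, xqutu, xqutvbblex, xzi
Count: 11

11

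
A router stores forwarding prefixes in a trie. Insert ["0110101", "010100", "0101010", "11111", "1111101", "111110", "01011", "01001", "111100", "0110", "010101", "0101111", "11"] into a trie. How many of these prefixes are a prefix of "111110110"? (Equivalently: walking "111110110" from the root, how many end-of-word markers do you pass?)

4

Check each prefix of "111110110" against the stored set — each match is an end-marker on the path.
Prefixes of the query that are stored words: "11", "11111", "111110", "1111101"
Count: 4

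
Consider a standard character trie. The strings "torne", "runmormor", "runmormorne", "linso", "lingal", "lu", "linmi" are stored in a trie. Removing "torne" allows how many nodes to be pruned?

5

Walk "torne" from the leaf back toward the root, removing each node that no remaining word uses.
No other word shares any prefix with "torne", so all 5 of its nodes go.
Nodes removed: 5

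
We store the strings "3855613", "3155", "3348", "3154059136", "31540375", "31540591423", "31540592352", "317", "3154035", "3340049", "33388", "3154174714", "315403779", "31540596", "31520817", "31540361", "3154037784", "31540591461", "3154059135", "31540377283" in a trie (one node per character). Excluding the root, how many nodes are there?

63

Count nodes per top-level branch (shared prefixes stored once):
  '3'-branch (31520817, 3154035, 31540361, 31540375, 31540377283, 3154037784, 315403779, 3154059135, 3154059136, 31540591423, 31540591461, 31540592352, 31540596, 3154174714, 3155, 317, 33388, 3340049, 3348, 3855613): 63 nodes
Sum: 63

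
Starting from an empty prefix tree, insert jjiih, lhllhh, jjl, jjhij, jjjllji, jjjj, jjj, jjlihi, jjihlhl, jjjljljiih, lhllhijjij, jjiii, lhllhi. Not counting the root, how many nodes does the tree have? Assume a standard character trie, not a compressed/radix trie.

40

Trie structure (* marks end of a word):
(root)
├─ j
│  └─ j
│     ├─ h
│     │  └─ i
│     │     └─ j *
│     ├─ i
│     │  ├─ h
│     │  │  └─ l
│     │  │     └─ h
│     │  │        └─ l *
│     │  └─ i
│     │     ├─ h *
│     │     └─ i *
│     ├─ j *
│     │  ├─ j *
│     │  └─ l
│     │     ├─ j
│     │     │  └─ l
│     │     │     └─ j
│     │     │        └─ i
│     │     │           └─ i
│     │     │              └─ h *
│     │     └─ l
│     │        └─ j
│     │           └─ i *
│     └─ l *
│        └─ i
│           └─ h
│              └─ i *
└─ l
   └─ h
      └─ l
         └─ l
            └─ h
               ├─ h *
               └─ i *
                  └─ j
                     └─ j
                        └─ i
                           └─ j *
Counting every labelled node above: 40.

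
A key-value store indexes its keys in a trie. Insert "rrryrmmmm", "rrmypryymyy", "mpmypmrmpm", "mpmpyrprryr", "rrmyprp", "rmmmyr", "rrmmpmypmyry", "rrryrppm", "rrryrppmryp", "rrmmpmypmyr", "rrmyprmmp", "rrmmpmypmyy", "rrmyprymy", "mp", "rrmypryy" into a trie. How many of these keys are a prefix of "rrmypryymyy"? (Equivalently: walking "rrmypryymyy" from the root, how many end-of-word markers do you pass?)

Traverse "rrmypryymyy" character by character; count nodes along the way that are marked as word ends.
Prefixes of the query that are stored words: "rrmypryy", "rrmypryymyy"
Count: 2

2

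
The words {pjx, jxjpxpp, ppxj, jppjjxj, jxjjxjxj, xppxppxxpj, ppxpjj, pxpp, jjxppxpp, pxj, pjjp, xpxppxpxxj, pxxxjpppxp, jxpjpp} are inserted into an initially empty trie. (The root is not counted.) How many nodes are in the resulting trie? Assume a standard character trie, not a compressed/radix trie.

70

Insert word by word; a character creates a node only if that edge doesn't already exist:
  "pjx" → 3 new (p, j, x)
  "jxjpxpp" → 7 new (j, x, j, p, x, p, p)
  "ppxj" → prefix "p" already present; 3 new (p, x, j)
  "jppjjxj" → prefix "j" already present; 6 new (p, p, j, j, x, j)
  "jxjjxjxj" → prefix "jxj" already present; 5 new (j, x, j, x, j)
  "xppxppxxpj" → 10 new (x, p, p, x, p, p, x, x, p, j)
  "ppxpjj" → prefix "ppx" already present; 3 new (p, j, j)
  "pxpp" → prefix "p" already present; 3 new (x, p, p)
  "jjxppxpp" → prefix "j" already present; 7 new (j, x, p, p, x, p, p)
  "pxj" → prefix "px" already present; 1 new (j)
  "pjjp" → prefix "pj" already present; 2 new (j, p)
  "xpxppxpxxj" → prefix "xp" already present; 8 new (x, p, p, x, p, x, x, j)
  "pxxxjpppxp" → prefix "px" already present; 8 new (x, x, j, p, p, p, x, p)
  "jxpjpp" → prefix "jx" already present; 4 new (p, j, p, p)
Total nodes = 3 + 7 + 3 + 6 + 5 + 10 + 3 + 3 + 7 + 1 + 2 + 8 + 8 + 4 = 70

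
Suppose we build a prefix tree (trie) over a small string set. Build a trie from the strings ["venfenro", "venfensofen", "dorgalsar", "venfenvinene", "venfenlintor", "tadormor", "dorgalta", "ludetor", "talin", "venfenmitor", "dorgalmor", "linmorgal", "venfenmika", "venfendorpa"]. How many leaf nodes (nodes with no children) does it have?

A leaf is a node with no children — equivalently, the end of a word that is not a proper prefix of any other stored word.
Those words: "dorgalmor", "dorgalsar", "dorgalta", "linmorgal", "ludetor", "tadormor", "talin", "venfendorpa", "venfenlintor", "venfenmika", "venfenmitor", "venfenro", "venfensofen", "venfenvinene"
Leaf count: 14

14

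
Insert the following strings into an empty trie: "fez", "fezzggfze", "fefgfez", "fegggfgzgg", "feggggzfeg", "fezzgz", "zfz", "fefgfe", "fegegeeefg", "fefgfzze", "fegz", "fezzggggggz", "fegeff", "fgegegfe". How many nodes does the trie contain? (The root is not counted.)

56

Insert word by word; a character creates a node only if that edge doesn't already exist:
  "fez" → 3 new (f, e, z)
  "fezzggfze" → prefix "fez" already present; 6 new (z, g, g, f, z, e)
  "fefgfez" → prefix "fe" already present; 5 new (f, g, f, e, z)
  "fegggfgzgg" → prefix "fe" already present; 8 new (g, g, g, f, g, z, g, g)
  "feggggzfeg" → prefix "feggg" already present; 5 new (g, z, f, e, g)
  "fezzgz" → prefix "fezzg" already present; 1 new (z)
  "zfz" → 3 new (z, f, z)
  "fefgfe" → prefix "fefgfe" already present; 0 new (none)
  "fegegeeefg" → prefix "feg" already present; 7 new (e, g, e, e, e, f, g)
  "fefgfzze" → prefix "fefgf" already present; 3 new (z, z, e)
  "fegz" → prefix "feg" already present; 1 new (z)
  "fezzggggggz" → prefix "fezzgg" already present; 5 new (g, g, g, g, z)
  "fegeff" → prefix "fege" already present; 2 new (f, f)
  "fgegegfe" → prefix "f" already present; 7 new (g, e, g, e, g, f, e)
Total nodes = 3 + 6 + 5 + 8 + 5 + 1 + 3 + 0 + 7 + 3 + 1 + 5 + 2 + 7 = 56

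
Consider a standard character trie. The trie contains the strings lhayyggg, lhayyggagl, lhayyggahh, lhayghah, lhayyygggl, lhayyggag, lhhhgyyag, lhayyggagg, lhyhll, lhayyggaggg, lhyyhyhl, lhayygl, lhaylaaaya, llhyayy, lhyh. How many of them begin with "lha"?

Traverse to the node for "lha", then collect every word in that subtree.
Words under "lha": lhayghah, lhaylaaaya, lhayyggag, lhayyggagg, lhayyggaggg, lhayyggagl, lhayyggahh, lhayyggg, lhayygl, lhayyygggl
Count: 10

10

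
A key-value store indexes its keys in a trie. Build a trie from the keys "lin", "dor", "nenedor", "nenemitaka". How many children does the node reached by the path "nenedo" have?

1

The children of the "nenedo" node are the distinct next characters among strings starting with "nenedo".
Characters that immediately follow "nenedo" among the stored strings: {r}.
That node has 1 child edge.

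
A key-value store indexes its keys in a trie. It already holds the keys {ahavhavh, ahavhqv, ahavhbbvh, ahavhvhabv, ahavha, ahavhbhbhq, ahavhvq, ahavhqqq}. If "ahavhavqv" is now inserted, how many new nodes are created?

2

"ahavhav" is already a path in the trie; the remaining "qv" must be added.
New nodes needed: |"ahavhavqv"| − 7 = 9 − 7 = 2.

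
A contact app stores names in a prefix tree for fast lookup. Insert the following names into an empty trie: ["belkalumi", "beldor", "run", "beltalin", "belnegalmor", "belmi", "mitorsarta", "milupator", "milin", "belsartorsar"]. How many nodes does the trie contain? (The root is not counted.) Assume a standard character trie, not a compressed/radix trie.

Insert word by word; a character creates a node only if that edge doesn't already exist:
  "belkalumi" → 9 new (b, e, l, k, a, l, u, m, i)
  "beldor" → prefix "bel" already present; 3 new (d, o, r)
  "run" → 3 new (r, u, n)
  "beltalin" → prefix "bel" already present; 5 new (t, a, l, i, n)
  "belnegalmor" → prefix "bel" already present; 8 new (n, e, g, a, l, m, o, r)
  "belmi" → prefix "bel" already present; 2 new (m, i)
  "mitorsarta" → 10 new (m, i, t, o, r, s, a, r, t, a)
  "milupator" → prefix "mi" already present; 7 new (l, u, p, a, t, o, r)
  "milin" → prefix "mil" already present; 2 new (i, n)
  "belsartorsar" → prefix "bel" already present; 9 new (s, a, r, t, o, r, s, a, r)
Total nodes = 9 + 3 + 3 + 5 + 8 + 2 + 10 + 7 + 2 + 9 = 58

58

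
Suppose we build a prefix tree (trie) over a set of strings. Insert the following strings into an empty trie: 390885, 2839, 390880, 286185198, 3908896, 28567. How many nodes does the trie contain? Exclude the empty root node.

23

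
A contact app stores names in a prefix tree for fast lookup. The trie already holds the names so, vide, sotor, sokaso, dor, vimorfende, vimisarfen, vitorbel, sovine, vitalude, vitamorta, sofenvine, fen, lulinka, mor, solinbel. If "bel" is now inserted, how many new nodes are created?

3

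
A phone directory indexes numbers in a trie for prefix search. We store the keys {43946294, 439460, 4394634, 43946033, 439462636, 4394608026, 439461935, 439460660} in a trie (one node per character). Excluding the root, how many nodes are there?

27

Insert word by word; a character creates a node only if that edge doesn't already exist:
  "43946294" → 8 new (4, 3, 9, 4, 6, 2, 9, 4)
  "439460" → prefix "43946" already present; 1 new (0)
  "4394634" → prefix "43946" already present; 2 new (3, 4)
  "43946033" → prefix "439460" already present; 2 new (3, 3)
  "439462636" → prefix "439462" already present; 3 new (6, 3, 6)
  "4394608026" → prefix "439460" already present; 4 new (8, 0, 2, 6)
  "439461935" → prefix "43946" already present; 4 new (1, 9, 3, 5)
  "439460660" → prefix "439460" already present; 3 new (6, 6, 0)
Total nodes = 8 + 1 + 2 + 2 + 3 + 4 + 4 + 3 = 27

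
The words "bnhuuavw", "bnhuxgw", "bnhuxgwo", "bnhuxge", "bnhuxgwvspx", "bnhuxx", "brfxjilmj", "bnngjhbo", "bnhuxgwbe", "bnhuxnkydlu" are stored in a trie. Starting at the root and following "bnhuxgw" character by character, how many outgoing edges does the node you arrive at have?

Follow the path "bnhuxgw" to its node, then look at its outgoing edges.
Characters that immediately follow "bnhuxgw" among the stored strings: {b, o, v}.
That node has 3 child edges.

3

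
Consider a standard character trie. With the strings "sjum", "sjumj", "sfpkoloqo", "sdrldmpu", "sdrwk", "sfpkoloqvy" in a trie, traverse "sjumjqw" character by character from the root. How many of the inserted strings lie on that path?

2

Check each prefix of "sjumjqw" against the stored set — each match is an end-marker on the path.
Prefixes of the query that are stored words: "sjum", "sjumj"
Count: 2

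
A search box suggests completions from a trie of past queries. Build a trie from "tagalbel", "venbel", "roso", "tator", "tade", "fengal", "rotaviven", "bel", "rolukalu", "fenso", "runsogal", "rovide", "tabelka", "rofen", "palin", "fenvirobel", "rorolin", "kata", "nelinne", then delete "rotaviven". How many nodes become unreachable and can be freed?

After clearing the end-marker at "rotaviven", prune upward until reaching a node still needed by another word.
The suffix "taviven" (7 nodes) is used only by "rotaviven"; the node for "ro" still has the child "s", so pruning stops there.
Nodes removed: 7

7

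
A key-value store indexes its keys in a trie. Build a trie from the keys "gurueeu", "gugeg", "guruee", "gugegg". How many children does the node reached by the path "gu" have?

Follow the path "gu" to its node, then look at its outgoing edges.
Characters that immediately follow "gu" among the stored strings: {g, r}.
That node has 2 child edges.

2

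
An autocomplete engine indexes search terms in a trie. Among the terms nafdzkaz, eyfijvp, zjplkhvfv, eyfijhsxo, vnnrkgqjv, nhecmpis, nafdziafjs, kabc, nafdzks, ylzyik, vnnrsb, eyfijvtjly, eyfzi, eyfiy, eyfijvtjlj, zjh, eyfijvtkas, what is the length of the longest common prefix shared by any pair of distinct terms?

9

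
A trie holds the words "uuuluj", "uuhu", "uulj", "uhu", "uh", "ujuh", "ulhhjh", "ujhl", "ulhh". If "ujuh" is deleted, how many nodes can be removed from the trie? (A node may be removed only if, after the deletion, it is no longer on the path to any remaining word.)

2

A node on "ujuh"'s path can go only if nothing else ends at it or branches off below it.
The suffix "uh" (2 nodes) is used only by "ujuh"; the node for "uj" still has the child "h", so pruning stops there.
Nodes removed: 2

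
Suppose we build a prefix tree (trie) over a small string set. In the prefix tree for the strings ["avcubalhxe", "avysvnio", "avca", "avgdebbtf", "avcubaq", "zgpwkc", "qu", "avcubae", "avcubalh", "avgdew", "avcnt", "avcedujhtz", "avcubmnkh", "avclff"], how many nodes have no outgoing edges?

A leaf is a node with no children — equivalently, the end of a word that is not a proper prefix of any other stored word.
Those words: "avca", "avcedujhtz", "avclff", "avcnt", "avcubae", "avcubalhxe", "avcubaq", "avcubmnkh", "avgdebbtf", "avgdew", "avysvnio", "qu", "zgpwkc"
Leaf count: 13

13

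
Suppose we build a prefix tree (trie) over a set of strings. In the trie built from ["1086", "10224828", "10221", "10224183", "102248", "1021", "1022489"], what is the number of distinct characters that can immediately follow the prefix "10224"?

The children of the "10224" node are the distinct next characters among strings starting with "10224".
Characters that immediately follow "10224" among the stored strings: {1, 8}.
That node has 2 child edges.

2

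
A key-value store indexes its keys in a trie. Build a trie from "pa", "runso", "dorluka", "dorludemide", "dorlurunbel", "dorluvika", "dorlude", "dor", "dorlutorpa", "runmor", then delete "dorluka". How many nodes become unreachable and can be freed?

2

Walk "dorluka" from the leaf back toward the root, removing each node that no remaining word uses.
The suffix "ka" (2 nodes) is used only by "dorluka"; the node for "dorlu" still has the child "d", so pruning stops there.
Nodes removed: 2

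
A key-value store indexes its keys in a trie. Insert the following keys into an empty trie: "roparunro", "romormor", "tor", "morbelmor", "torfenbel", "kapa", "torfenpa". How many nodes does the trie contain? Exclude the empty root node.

39

Trie structure (* marks end of a word):
(root)
├─ k
│  └─ a
│     └─ p
│        └─ a *
├─ m
│  └─ o
│     └─ r
│        └─ b
│           └─ e
│              └─ l
│                 └─ m
│                    └─ o
│                       └─ r *
├─ r
│  └─ o
│     ├─ m
│     │  └─ o
│     │     └─ r
│     │        └─ m
│     │           └─ o
│     │              └─ r *
│     └─ p
│        └─ a
│           └─ r
│              └─ u
│                 └─ n
│                    └─ r
│                       └─ o *
└─ t
   └─ o
      └─ r *
         └─ f
            └─ e
               └─ n
                  ├─ b
                  │  └─ e
                  │     └─ l *
                  └─ p
                     └─ a *
Counting every labelled node above: 39.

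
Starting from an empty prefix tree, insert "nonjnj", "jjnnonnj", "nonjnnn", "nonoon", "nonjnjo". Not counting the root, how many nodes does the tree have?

Trace insertions, counting only characters that open a new branch:
  "nonjnj" → 6 new (n, o, n, j, n, j)
  "jjnnonnj" → 8 new (j, j, n, n, o, n, n, j)
  "nonjnnn" → prefix "nonjn" already present; 2 new (n, n)
  "nonoon" → prefix "non" already present; 3 new (o, o, n)
  "nonjnjo" → prefix "nonjnj" already present; 1 new (o)
Total nodes = 6 + 8 + 2 + 3 + 1 = 20

20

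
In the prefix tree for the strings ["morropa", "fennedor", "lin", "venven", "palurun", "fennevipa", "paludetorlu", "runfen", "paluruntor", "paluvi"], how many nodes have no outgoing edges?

9

Leaves are exactly the stored words that no other stored word extends.
Those words: "fennedor", "fennevipa", "lin", "morropa", "paludetorlu", "paluruntor", "paluvi", "runfen", "venven"
Leaf count: 9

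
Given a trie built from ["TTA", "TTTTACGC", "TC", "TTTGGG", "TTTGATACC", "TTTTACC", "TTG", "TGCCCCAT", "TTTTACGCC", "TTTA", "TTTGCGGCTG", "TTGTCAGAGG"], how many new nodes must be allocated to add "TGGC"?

2

Walking "TGGC" from the root, the first 2 characters ("TG") follow existing edges; "G" is the first miss.
Each of the 2 remaining characters creates one node.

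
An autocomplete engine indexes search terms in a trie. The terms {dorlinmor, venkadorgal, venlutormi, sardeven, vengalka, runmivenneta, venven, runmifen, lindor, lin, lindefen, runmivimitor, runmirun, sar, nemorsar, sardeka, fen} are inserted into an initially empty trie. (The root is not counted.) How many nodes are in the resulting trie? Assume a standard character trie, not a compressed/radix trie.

90

For each word, the new-node count is its length minus the longest prefix already in the trie:
  "dorlinmor" → 9 new (d, o, r, l, i, n, m, o, r)
  "venkadorgal" → 11 new (v, e, n, k, a, d, o, r, g, a, l)
  "venlutormi" → prefix "ven" already present; 7 new (l, u, t, o, r, m, i)
  "sardeven" → 8 new (s, a, r, d, e, v, e, n)
  "vengalka" → prefix "ven" already present; 5 new (g, a, l, k, a)
  "runmivenneta" → 12 new (r, u, n, m, i, v, e, n, n, e, t, a)
  "venven" → prefix "ven" already present; 3 new (v, e, n)
  "runmifen" → prefix "runmi" already present; 3 new (f, e, n)
  "lindor" → 6 new (l, i, n, d, o, r)
  "lin" → prefix "lin" already present; 0 new (none)
  "lindefen" → prefix "lind" already present; 4 new (e, f, e, n)
  "runmivimitor" → prefix "runmiv" already present; 6 new (i, m, i, t, o, r)
  "runmirun" → prefix "runmi" already present; 3 new (r, u, n)
  "sar" → prefix "sar" already present; 0 new (none)
  "nemorsar" → 8 new (n, e, m, o, r, s, a, r)
  "sardeka" → prefix "sarde" already present; 2 new (k, a)
  "fen" → 3 new (f, e, n)
Total nodes = 9 + 11 + 7 + 8 + 5 + 12 + 3 + 3 + 6 + 0 + 4 + 6 + 3 + 0 + 8 + 2 + 3 = 90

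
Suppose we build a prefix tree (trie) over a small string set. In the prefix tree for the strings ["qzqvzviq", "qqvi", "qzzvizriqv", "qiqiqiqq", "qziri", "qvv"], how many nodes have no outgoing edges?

6

Leaves are exactly the stored words that no other stored word extends.
Those words: "qiqiqiqq", "qqvi", "qvv", "qziri", "qzqvzviq", "qzzvizriqv"
Leaf count: 6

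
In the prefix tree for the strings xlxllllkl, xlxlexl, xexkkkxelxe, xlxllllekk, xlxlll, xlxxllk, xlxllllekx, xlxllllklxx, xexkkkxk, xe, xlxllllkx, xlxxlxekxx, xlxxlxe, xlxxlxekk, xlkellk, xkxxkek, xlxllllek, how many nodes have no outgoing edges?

Leaves are exactly the stored words that no other stored word extends.
Those words: "xexkkkxelxe", "xexkkkxk", "xkxxkek", "xlkellk", "xlxlexl", "xlxllllekk", "xlxllllekx", "xlxllllklxx", "xlxllllkx", "xlxxllk", "xlxxlxekk", "xlxxlxekxx"
Leaf count: 12

12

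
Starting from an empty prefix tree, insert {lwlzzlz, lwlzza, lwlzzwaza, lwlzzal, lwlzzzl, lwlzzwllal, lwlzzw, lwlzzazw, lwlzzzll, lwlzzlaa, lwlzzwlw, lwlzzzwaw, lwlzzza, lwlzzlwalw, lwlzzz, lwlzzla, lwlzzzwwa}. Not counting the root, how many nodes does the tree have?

35

For each word, the new-node count is its length minus the longest prefix already in the trie:
  "lwlzzlz" → 7 new (l, w, l, z, z, l, z)
  "lwlzza" → prefix "lwlzz" already present; 1 new (a)
  "lwlzzwaza" → prefix "lwlzz" already present; 4 new (w, a, z, a)
  "lwlzzal" → prefix "lwlzza" already present; 1 new (l)
  "lwlzzzl" → prefix "lwlzz" already present; 2 new (z, l)
  "lwlzzwllal" → prefix "lwlzzw" already present; 4 new (l, l, a, l)
  "lwlzzw" → prefix "lwlzzw" already present; 0 new (none)
  "lwlzzazw" → prefix "lwlzza" already present; 2 new (z, w)
  "lwlzzzll" → prefix "lwlzzzl" already present; 1 new (l)
  "lwlzzlaa" → prefix "lwlzzl" already present; 2 new (a, a)
  "lwlzzwlw" → prefix "lwlzzwl" already present; 1 new (w)
  "lwlzzzwaw" → prefix "lwlzzz" already present; 3 new (w, a, w)
  "lwlzzza" → prefix "lwlzzz" already present; 1 new (a)
  "lwlzzlwalw" → prefix "lwlzzl" already present; 4 new (w, a, l, w)
  "lwlzzz" → prefix "lwlzzz" already present; 0 new (none)
  "lwlzzla" → prefix "lwlzzla" already present; 0 new (none)
  "lwlzzzwwa" → prefix "lwlzzzw" already present; 2 new (w, a)
Total nodes = 7 + 1 + 4 + 1 + 2 + 4 + 0 + 2 + 1 + 2 + 1 + 3 + 1 + 4 + 0 + 0 + 2 = 35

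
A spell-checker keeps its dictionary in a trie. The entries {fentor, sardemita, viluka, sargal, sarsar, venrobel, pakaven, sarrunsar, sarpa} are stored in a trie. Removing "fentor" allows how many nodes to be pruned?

A node on "fentor"'s path can go only if nothing else ends at it or branches off below it.
No other word shares any prefix with "fentor", so all 6 of its nodes go.
Nodes removed: 6

6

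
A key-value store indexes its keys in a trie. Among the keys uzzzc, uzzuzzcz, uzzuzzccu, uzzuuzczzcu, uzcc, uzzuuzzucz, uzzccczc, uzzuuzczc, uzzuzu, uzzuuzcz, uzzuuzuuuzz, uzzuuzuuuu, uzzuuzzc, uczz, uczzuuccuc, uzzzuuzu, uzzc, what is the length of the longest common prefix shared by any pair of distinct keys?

9

Look for the deepest trie node that still has at least two words in its subtree.
e.g. "uzzuuzuuuu" and "uzzuuzuuuzz" share the prefix "uzzuuzuuu" of length 9; no pair shares a longer one.
Longest shared-prefix length: 9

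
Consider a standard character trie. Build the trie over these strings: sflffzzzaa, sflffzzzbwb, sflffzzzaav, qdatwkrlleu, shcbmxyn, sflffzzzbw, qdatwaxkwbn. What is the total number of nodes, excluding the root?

38

Insert word by word; a character creates a node only if that edge doesn't already exist:
  "sflffzzzaa" → 10 new (s, f, l, f, f, z, z, z, a, a)
  "sflffzzzbwb" → prefix "sflffzzz" already present; 3 new (b, w, b)
  "sflffzzzaav" → prefix "sflffzzzaa" already present; 1 new (v)
  "qdatwkrlleu" → 11 new (q, d, a, t, w, k, r, l, l, e, u)
  "shcbmxyn" → prefix "s" already present; 7 new (h, c, b, m, x, y, n)
  "sflffzzzbw" → prefix "sflffzzzbw" already present; 0 new (none)
  "qdatwaxkwbn" → prefix "qdatw" already present; 6 new (a, x, k, w, b, n)
Total nodes = 10 + 3 + 1 + 11 + 7 + 0 + 6 = 38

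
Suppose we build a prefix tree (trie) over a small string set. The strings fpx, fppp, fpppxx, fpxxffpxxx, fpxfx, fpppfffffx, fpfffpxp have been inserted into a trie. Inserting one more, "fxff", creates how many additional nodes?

Walking "fxff" from the root, the first 1 characters ("f") follow existing edges; "x" is the first miss.
Each of the 3 remaining characters creates one node.

3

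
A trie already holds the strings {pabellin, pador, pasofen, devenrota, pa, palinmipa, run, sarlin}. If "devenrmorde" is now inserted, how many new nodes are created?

"devenr" is already a path in the trie; the remaining "morde" must be added.
New nodes needed: |"devenrmorde"| − 6 = 11 − 6 = 5.

5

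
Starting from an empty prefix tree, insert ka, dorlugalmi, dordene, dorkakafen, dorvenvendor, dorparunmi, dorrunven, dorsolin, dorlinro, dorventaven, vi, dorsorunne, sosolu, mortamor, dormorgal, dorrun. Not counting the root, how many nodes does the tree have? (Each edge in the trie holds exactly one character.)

For each word, the new-node count is its length minus the longest prefix already in the trie:
  "ka" → 2 new (k, a)
  "dorlugalmi" → 10 new (d, o, r, l, u, g, a, l, m, i)
  "dordene" → prefix "dor" already present; 4 new (d, e, n, e)
  "dorkakafen" → prefix "dor" already present; 7 new (k, a, k, a, f, e, n)
  "dorvenvendor" → prefix "dor" already present; 9 new (v, e, n, v, e, n, d, o, r)
  "dorparunmi" → prefix "dor" already present; 7 new (p, a, r, u, n, m, i)
  "dorrunven" → prefix "dor" already present; 6 new (r, u, n, v, e, n)
  "dorsolin" → prefix "dor" already present; 5 new (s, o, l, i, n)
  "dorlinro" → prefix "dorl" already present; 4 new (i, n, r, o)
  "dorventaven" → prefix "dorven" already present; 5 new (t, a, v, e, n)
  "vi" → 2 new (v, i)
  "dorsorunne" → prefix "dorso" already present; 5 new (r, u, n, n, e)
  "sosolu" → 6 new (s, o, s, o, l, u)
  "mortamor" → 8 new (m, o, r, t, a, m, o, r)
  "dormorgal" → prefix "dor" already present; 6 new (m, o, r, g, a, l)
  "dorrun" → prefix "dorrun" already present; 0 new (none)
Total nodes = 2 + 10 + 4 + 7 + 9 + 7 + 6 + 5 + 4 + 5 + 2 + 5 + 6 + 8 + 6 + 0 = 86

86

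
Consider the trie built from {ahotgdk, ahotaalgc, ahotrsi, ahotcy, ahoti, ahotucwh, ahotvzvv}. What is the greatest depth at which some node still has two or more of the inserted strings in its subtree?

4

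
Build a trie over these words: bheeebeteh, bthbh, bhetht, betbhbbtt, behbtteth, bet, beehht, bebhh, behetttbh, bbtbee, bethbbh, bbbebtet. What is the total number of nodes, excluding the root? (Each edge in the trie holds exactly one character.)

60

Trace insertions, counting only characters that open a new branch:
  "bheeebeteh" → 10 new (b, h, e, e, e, b, e, t, e, h)
  "bthbh" → prefix "b" already present; 4 new (t, h, b, h)
  "bhetht" → prefix "bhe" already present; 3 new (t, h, t)
  "betbhbbtt" → prefix "b" already present; 8 new (e, t, b, h, b, b, t, t)
  "behbtteth" → prefix "be" already present; 7 new (h, b, t, t, e, t, h)
  "bet" → prefix "bet" already present; 0 new (none)
  "beehht" → prefix "be" already present; 4 new (e, h, h, t)
  "bebhh" → prefix "be" already present; 3 new (b, h, h)
  "behetttbh" → prefix "beh" already present; 6 new (e, t, t, t, b, h)
  "bbtbee" → prefix "b" already present; 5 new (b, t, b, e, e)
  "bethbbh" → prefix "bet" already present; 4 new (h, b, b, h)
  "bbbebtet" → prefix "bb" already present; 6 new (b, e, b, t, e, t)
Total nodes = 10 + 4 + 3 + 8 + 7 + 0 + 4 + 3 + 6 + 5 + 4 + 6 = 60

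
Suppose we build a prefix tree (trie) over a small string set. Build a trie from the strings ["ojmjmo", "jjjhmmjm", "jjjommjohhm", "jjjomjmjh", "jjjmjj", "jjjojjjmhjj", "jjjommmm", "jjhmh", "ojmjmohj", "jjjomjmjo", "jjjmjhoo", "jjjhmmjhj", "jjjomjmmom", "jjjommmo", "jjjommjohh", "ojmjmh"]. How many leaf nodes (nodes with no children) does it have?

A leaf is a node with no children — equivalently, the end of a word that is not a proper prefix of any other stored word.
Those words: "jjhmh", "jjjhmmjhj", "jjjhmmjm", "jjjmjhoo", "jjjmjj", "jjjojjjmhjj", "jjjomjmjh", "jjjomjmjo", "jjjomjmmom", "jjjommjohhm", "jjjommmm", "jjjommmo", "ojmjmh", "ojmjmohj"
Leaf count: 14

14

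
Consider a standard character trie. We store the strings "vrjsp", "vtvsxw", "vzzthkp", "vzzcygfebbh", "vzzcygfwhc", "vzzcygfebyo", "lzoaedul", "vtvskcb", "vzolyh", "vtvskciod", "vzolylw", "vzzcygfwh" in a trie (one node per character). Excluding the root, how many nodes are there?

49

Insert word by word; a character creates a node only if that edge doesn't already exist:
  "vrjsp" → 5 new (v, r, j, s, p)
  "vtvsxw" → prefix "v" already present; 5 new (t, v, s, x, w)
  "vzzthkp" → prefix "v" already present; 6 new (z, z, t, h, k, p)
  "vzzcygfebbh" → prefix "vzz" already present; 8 new (c, y, g, f, e, b, b, h)
  "vzzcygfwhc" → prefix "vzzcygf" already present; 3 new (w, h, c)
  "vzzcygfebyo" → prefix "vzzcygfeb" already present; 2 new (y, o)
  "lzoaedul" → 8 new (l, z, o, a, e, d, u, l)
  "vtvskcb" → prefix "vtvs" already present; 3 new (k, c, b)
  "vzolyh" → prefix "vz" already present; 4 new (o, l, y, h)
  "vtvskciod" → prefix "vtvskc" already present; 3 new (i, o, d)
  "vzolylw" → prefix "vzoly" already present; 2 new (l, w)
  "vzzcygfwh" → prefix "vzzcygfwh" already present; 0 new (none)
Total nodes = 5 + 5 + 6 + 8 + 3 + 2 + 8 + 3 + 4 + 3 + 2 + 0 = 49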